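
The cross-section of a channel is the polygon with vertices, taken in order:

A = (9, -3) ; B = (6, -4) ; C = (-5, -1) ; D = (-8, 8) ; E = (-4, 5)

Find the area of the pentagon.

66.5

A→B: (9)(-4) − (6)(-3) = -18
B→C: (6)(-1) − (-5)(-4) = -26
C→D: (-5)(8) − (-8)(-1) = -48
D→E: (-8)(5) − (-4)(8) = -8
E→A: (-4)(-3) − (9)(5) = -33
Σ = -133
Area = |Σ|/2 = 66.5.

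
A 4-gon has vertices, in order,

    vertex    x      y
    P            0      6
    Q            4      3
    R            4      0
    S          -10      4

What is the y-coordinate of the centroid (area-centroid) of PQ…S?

Apply the shoelace formula. First the cross-terms c_i = x_i·y_{i+1} − x_{i+1}·y_i:
  -24, -12, 16, -60  ⇒  2A = -80, A = -40.
Then Σ (y_i + y_{i+1})·c_i = -788, so ȳ = -788 / (6·(-40)) = 197/60.

197/60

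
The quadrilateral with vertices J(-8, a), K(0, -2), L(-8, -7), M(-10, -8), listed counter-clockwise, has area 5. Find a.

The doubled signed area Σ (x_i y_{i+1} − x_{i+1} y_i) is linear in a.
With a=0 it equals -70; the coefficient of a is -10 (from the two edges through J).
So -10·a + -70 = 2·5 = 10 ⇒ a = -8.

-8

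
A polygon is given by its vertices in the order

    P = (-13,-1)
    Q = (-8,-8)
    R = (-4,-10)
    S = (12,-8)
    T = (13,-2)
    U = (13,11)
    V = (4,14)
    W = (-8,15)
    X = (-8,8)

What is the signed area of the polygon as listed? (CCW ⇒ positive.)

Apply Gauss's area formula: 2A = Σ (x_i·y_{i+1} − x_{i+1}·y_i), indices taken mod 9.
P→Q: (-13)(-8) − (-8)(-1) = 96
Q→R: (-8)(-10) − (-4)(-8) = 48
R→S: (-4)(-8) − (12)(-10) = 152
S→T: (12)(-2) − (13)(-8) = 80
T→U: (13)(11) − (13)(-2) = 169
U→V: (13)(14) − (4)(11) = 138
V→W: (4)(15) − (-8)(14) = 172
W→X: (-8)(8) − (-8)(15) = 56
X→P: (-8)(-1) − (-13)(8) = 112
Σ = 1023
Signed area = Σ/2 = 511.5 (positive ⇒ counter-clockwise traversal).

511.5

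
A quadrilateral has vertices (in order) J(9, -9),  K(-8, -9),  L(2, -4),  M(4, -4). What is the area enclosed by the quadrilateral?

47.5

Apply the surveyor's formula: 2A = Σ (x_i·y_{i+1} − x_{i+1}·y_i), indices taken mod 4.
Cross-terms: -153, 50, 8, 0  ⇒  Σ = -95
Area = |Σ|/2 = 47.5.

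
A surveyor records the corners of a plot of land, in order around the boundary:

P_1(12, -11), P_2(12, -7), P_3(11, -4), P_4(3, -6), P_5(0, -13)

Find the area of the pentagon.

Apply the shoelace (surveyor's) formula: 2A = Σ (x_i·y_{i+1} − x_{i+1}·y_i), indices taken mod 5.
Σ = (48) + (29) + (-54) + (-39) + (156) = 140
Area = |Σ|/2 = 70.

70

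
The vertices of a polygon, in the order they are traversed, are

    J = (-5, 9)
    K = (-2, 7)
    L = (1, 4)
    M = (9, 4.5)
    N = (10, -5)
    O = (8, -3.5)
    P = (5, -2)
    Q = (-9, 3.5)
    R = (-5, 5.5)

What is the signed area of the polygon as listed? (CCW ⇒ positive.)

Apply Gauss's area formula: 2A = Σ (x_i·y_{i+1} − x_{i+1}·y_i), indices taken mod 9.
J→K: (-5)(7) − (-2)(9) = -17
K→L: (-2)(4) − (1)(7) = -15
L→M: (1)(4.5) − (9)(4) = -31.5
M→N: (9)(-5) − (10)(4.5) = -90
N→O: (10)(-3.5) − (8)(-5) = 5
O→P: (8)(-2) − (5)(-3.5) = 1.5
P→Q: (5)(3.5) − (-9)(-2) = -0.5
Q→R: (-9)(5.5) − (-5)(3.5) = -32
R→J: (-5)(9) − (-5)(5.5) = -17.5
Σ = -197
Signed area = Σ/2 = -98.5 (negative ⇒ clockwise traversal).

-98.5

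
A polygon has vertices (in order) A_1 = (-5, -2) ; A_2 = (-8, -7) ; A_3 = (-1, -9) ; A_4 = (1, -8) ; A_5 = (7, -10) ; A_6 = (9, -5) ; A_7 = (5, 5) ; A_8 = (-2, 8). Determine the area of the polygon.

183

Σ = (19) + (65) + (17) + (46) + (55) + (70) + (50) + (44) = 366
Area = |Σ|/2 = 183.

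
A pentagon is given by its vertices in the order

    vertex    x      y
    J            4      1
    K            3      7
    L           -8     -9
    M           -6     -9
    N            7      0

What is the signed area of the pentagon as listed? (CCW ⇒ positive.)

71

Apply Gauss's area formula: 2A = Σ (x_i·y_{i+1} − x_{i+1}·y_i), indices taken mod 5.
J→K: (4)(7) − (3)(1) = 25
K→L: (3)(-9) − (-8)(7) = 29
L→M: (-8)(-9) − (-6)(-9) = 18
M→N: (-6)(0) − (7)(-9) = 63
N→J: (7)(1) − (4)(0) = 7
Σ = 142
Signed area = Σ/2 = 71 (positive ⇒ counter-clockwise traversal).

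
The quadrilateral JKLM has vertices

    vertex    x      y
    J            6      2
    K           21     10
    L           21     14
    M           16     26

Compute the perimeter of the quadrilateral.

|JK| = √((15)² + (8)²) = √289 = 17
|KL| = √((0)² + (4)²) = √16 = 4
|LM| = √((-5)² + (12)²) = √169 = 13
|MJ| = √((-10)² + (-24)²) = √676 = 26
Perimeter = 17 + 4 + 13 + 26 = 60.

60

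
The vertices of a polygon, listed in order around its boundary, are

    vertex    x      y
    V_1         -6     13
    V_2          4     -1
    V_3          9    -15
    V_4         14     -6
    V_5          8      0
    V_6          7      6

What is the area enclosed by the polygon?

V_1→V_2: (-6)(-1) − (4)(13) = -46
V_2→V_3: (4)(-15) − (9)(-1) = -51
V_3→V_4: (9)(-6) − (14)(-15) = 156
V_4→V_5: (14)(0) − (8)(-6) = 48
V_5→V_6: (8)(6) − (7)(0) = 48
V_6→V_1: (7)(13) − (-6)(6) = 127
Σ = 282
Area = |Σ|/2 = 141.

141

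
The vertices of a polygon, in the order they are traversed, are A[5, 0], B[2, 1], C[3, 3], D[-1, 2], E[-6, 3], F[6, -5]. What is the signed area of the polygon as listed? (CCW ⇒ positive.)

Apply the surveyor's formula: 2A = Σ (x_i·y_{i+1} − x_{i+1}·y_i), indices taken mod 6.
A→B: (5)(1) − (2)(0) = 5
B→C: (2)(3) − (3)(1) = 3
C→D: (3)(2) − (-1)(3) = 9
D→E: (-1)(3) − (-6)(2) = 9
E→F: (-6)(-5) − (6)(3) = 12
F→A: (6)(0) − (5)(-5) = 25
Σ = 63
Signed area = Σ/2 = 31.5 (positive ⇒ counter-clockwise traversal).

31.5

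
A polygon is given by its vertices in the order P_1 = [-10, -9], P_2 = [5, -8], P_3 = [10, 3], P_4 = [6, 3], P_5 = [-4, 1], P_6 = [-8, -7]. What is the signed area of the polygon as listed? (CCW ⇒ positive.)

144

Apply the surveyor's formula: 2A = Σ (x_i·y_{i+1} − x_{i+1}·y_i), indices taken mod 6.
Σ = (125) + (95) + (12) + (18) + (36) + (2) = 288
Signed area = Σ/2 = 144 (positive ⇒ counter-clockwise traversal).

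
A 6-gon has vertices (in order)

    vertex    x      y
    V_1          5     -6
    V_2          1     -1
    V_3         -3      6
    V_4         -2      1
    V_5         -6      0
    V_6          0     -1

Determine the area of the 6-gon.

15

Apply the shoelace (surveyor's) formula: 2A = Σ (x_i·y_{i+1} − x_{i+1}·y_i), indices taken mod 6.
Σ = (1) + (3) + (9) + (6) + (6) + (5) = 30
Area = |Σ|/2 = 15.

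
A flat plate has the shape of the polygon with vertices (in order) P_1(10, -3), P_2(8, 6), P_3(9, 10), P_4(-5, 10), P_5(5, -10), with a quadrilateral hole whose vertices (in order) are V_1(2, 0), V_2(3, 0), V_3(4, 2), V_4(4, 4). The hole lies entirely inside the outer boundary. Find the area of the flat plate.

Outer boundary:
Apply the shoelace (surveyor's) formula: 2A = Σ (x_i·y_{i+1} − x_{i+1}·y_i), indices taken mod 5.
Σ = (84) + (26) + (140) + (0) + (85) = 335
Area = |Σ|/2 = 167.5.
Hole:
Apply the shoelace formula: 2A = Σ (x_i·y_{i+1} − x_{i+1}·y_i), indices taken mod 4.
Cross-terms: 0, 6, 8, -8  ⇒  Σ = 6
Area = |Σ|/2 = 3.
Net area = 167.5 − 3 = 164.5.

164.5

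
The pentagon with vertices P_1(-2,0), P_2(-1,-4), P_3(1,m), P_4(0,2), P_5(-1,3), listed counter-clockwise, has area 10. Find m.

Write out the shoelace sum; only the two edges meeting at P_3 involve m:
2·Area = [((-1)·m − 1·(-4)) + (1·2 − 0·m)] + 16
       = -1·m + 22 = 20
⇒ m = 2.

2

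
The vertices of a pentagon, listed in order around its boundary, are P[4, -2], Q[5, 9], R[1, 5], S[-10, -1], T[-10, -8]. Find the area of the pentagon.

Apply the shoelace formula: 2A = Σ (x_i·y_{i+1} − x_{i+1}·y_i), indices taken mod 5.
Σ = (46) + (16) + (49) + (70) + (52) = 233
Area = |Σ|/2 = 116.5.

116.5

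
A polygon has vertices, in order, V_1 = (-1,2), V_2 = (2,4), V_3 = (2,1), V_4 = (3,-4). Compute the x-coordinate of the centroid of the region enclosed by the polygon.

Apply the shoelace (surveyor's) formula. First the cross-terms c_i = x_i·y_{i+1} − x_{i+1}·y_i:
  -8, -6, -11, 2  ⇒  2A = -23, A = -11.5.
Then Σ (x_i + x_{i+1})·c_i = -83, so x̄ = -83 / (6·(-11.5)) = 83/69.

83/69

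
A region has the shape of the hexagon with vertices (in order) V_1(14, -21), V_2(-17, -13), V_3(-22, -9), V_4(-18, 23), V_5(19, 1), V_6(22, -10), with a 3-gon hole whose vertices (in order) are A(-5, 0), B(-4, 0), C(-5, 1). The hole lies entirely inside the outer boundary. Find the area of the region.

Outer boundary:
Apply the surveyor's formula: 2A = Σ (x_i·y_{i+1} − x_{i+1}·y_i), indices taken mod 6.
Σ = (-539) + (-133) + (-668) + (-455) + (-212) + (-322) = -2329
Area = |Σ|/2 = 1164.5.
Hole:
Cross-terms: 0, -4, 5  ⇒  Σ = 1
Area = |Σ|/2 = 0.5.
Net area = 1164.5 − 0.5 = 1164.

1164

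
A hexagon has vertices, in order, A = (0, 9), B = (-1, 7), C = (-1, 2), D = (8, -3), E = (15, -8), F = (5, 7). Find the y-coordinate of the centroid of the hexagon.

Apply Gauss's area formula. First the cross-terms c_i = x_i·y_{i+1} − x_{i+1}·y_i:
  9, 5, -13, -19, 145, 45  ⇒  2A = 172, A = 86.
Then Σ (y_i + y_{i+1})·c_i = 986, so ȳ = 986 / (6·86) = 493/258.

493/258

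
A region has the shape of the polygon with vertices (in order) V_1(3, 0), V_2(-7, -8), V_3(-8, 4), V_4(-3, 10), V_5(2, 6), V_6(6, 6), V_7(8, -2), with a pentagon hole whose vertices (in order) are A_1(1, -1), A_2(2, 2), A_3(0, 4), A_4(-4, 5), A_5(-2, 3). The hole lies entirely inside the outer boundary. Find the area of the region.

137.5

Outer boundary:
Σ = (-24) + (-92) + (-68) + (-38) + (-24) + (-60) + (6) = -300
Area = |Σ|/2 = 150.
Hole:
Σ = (4) + (8) + (16) + (-2) + (-1) = 25
Area = |Σ|/2 = 12.5.
Net area = 150 − 12.5 = 137.5.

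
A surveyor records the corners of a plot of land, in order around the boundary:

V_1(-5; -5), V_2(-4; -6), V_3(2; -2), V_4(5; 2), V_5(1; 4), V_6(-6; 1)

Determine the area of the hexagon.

61

V_1→V_2: (-5)(-6) − (-4)(-5) = 10
V_2→V_3: (-4)(-2) − (2)(-6) = 20
V_3→V_4: (2)(2) − (5)(-2) = 14
V_4→V_5: (5)(4) − (1)(2) = 18
V_5→V_6: (1)(1) − (-6)(4) = 25
V_6→V_1: (-6)(-5) − (-5)(1) = 35
Σ = 122
Area = |Σ|/2 = 61.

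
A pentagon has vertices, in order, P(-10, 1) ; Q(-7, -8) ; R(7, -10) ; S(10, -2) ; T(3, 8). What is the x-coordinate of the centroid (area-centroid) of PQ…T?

10/27

Apply the shoelace (surveyor's) formula. First the cross-terms c_i = x_i·y_{i+1} − x_{i+1}·y_i:
  87, 126, 86, 86, 83  ⇒  2A = 468, A = 234.
Then Σ (x_i + x_{i+1})·c_i = 520, so x̄ = 520 / (6·234) = 10/27.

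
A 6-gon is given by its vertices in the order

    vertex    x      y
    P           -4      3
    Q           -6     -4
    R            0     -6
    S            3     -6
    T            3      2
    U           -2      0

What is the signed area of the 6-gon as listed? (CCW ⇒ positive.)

55

Apply the shoelace (surveyor's) formula: 2A = Σ (x_i·y_{i+1} − x_{i+1}·y_i), indices taken mod 6.
Cross-terms: 34, 36, 18, 24, 4, -6  ⇒  Σ = 110
Signed area = Σ/2 = 55 (positive ⇒ counter-clockwise traversal).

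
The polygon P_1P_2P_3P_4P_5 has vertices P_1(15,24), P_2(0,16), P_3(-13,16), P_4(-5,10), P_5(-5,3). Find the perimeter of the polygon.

|P_1P_2| = √((-15)² + (-8)²) = √289 = 17
|P_2P_3| = √((-13)² + (0)²) = √169 = 13
|P_3P_4| = √((8)² + (-6)²) = √100 = 10
|P_4P_5| = √((0)² + (-7)²) = √49 = 7
|P_5P_1| = √((20)² + (21)²) = √841 = 29
Perimeter = 17 + 13 + 10 + 7 + 29 = 76.

76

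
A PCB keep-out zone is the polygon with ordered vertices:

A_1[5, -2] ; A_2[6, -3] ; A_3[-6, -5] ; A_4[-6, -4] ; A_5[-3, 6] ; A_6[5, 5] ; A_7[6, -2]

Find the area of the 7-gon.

96

Apply Gauss's area formula: 2A = Σ (x_i·y_{i+1} − x_{i+1}·y_i), indices taken mod 7.
Σ = (-3) + (-48) + (-6) + (-48) + (-45) + (-40) + (-2) = -192
Area = |Σ|/2 = 96.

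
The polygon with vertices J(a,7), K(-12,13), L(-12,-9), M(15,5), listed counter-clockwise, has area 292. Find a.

7

Write out the shoelace sum; only the two edges meeting at J involve a:
2·Area = [(15·7 − a·5) + (a·13 − (-12)·7)] + 339
       = 8·a + 528 = 584
⇒ a = 7.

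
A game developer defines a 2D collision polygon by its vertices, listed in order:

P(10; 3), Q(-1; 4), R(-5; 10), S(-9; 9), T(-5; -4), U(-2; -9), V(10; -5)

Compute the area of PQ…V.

198

Σ = (43) + (10) + (45) + (81) + (37) + (100) + (80) = 396
Area = |Σ|/2 = 198.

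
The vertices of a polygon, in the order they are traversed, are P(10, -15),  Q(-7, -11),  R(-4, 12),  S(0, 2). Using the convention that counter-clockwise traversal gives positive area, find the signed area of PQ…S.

-185.5

Apply Gauss's area formula: 2A = Σ (x_i·y_{i+1} − x_{i+1}·y_i), indices taken mod 4.
P→Q: (10)(-11) − (-7)(-15) = -215
Q→R: (-7)(12) − (-4)(-11) = -128
R→S: (-4)(2) − (0)(12) = -8
S→P: (0)(-15) − (10)(2) = -20
Σ = -371
Signed area = Σ/2 = -185.5 (negative ⇒ clockwise traversal).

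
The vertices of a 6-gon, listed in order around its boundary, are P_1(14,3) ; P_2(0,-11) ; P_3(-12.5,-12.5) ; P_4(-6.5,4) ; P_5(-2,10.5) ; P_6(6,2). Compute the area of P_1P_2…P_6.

Σ = (-154) + (-137.5) + (-131.25) + (-60.25) + (-67) + (-10) = -560
Area = |Σ|/2 = 280.

280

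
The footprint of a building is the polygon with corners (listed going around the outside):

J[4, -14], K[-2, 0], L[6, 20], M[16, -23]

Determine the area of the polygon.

329

Cross-terms: -28, -40, -458, -132  ⇒  Σ = -658
Area = |Σ|/2 = 329.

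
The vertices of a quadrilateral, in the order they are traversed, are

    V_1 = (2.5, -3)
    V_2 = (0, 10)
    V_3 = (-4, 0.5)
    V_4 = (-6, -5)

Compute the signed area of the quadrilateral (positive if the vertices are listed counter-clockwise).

59.25

Σ = (25) + (40) + (23) + (30.5) = 118.5
Signed area = Σ/2 = 59.25 (positive ⇒ counter-clockwise traversal).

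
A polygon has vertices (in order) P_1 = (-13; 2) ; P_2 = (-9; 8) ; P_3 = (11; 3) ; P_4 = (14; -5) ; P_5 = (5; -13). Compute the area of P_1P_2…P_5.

307

Apply the surveyor's formula: 2A = Σ (x_i·y_{i+1} − x_{i+1}·y_i), indices taken mod 5.
Σ = (-86) + (-115) + (-97) + (-157) + (-159) = -614
Area = |Σ|/2 = 307.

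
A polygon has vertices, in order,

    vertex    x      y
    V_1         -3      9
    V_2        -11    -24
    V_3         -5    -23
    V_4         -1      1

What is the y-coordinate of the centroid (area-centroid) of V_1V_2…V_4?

-826/81

Apply the shoelace (surveyor's) formula. First the cross-terms c_i = x_i·y_{i+1} − x_{i+1}·y_i:
  171, 133, -28, -6  ⇒  2A = 270, A = 135.
Then Σ (y_i + y_{i+1})·c_i = -8260, so ȳ = -8260 / (6·135) = -826/81.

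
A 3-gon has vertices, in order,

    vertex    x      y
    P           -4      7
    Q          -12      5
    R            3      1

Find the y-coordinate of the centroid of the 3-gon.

13/3

Apply Gauss's area formula. First the cross-terms c_i = x_i·y_{i+1} − x_{i+1}·y_i:
  64, -27, 25  ⇒  2A = 62, A = 31.
Then Σ (y_i + y_{i+1})·c_i = 806, so ȳ = 806 / (6·31) = 13/3.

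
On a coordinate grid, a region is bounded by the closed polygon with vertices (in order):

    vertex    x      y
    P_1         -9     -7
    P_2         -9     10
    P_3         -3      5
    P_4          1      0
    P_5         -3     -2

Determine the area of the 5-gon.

Apply the shoelace (surveyor's) formula: 2A = Σ (x_i·y_{i+1} − x_{i+1}·y_i), indices taken mod 5.
P_1→P_2: (-9)(10) − (-9)(-7) = -153
P_2→P_3: (-9)(5) − (-3)(10) = -15
P_3→P_4: (-3)(0) − (1)(5) = -5
P_4→P_5: (1)(-2) − (-3)(0) = -2
P_5→P_1: (-3)(-7) − (-9)(-2) = 3
Σ = -172
Area = |Σ|/2 = 86.

86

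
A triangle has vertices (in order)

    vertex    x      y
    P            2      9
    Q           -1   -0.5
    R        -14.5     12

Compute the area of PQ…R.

Apply the surveyor's formula: 2A = Σ (x_i·y_{i+1} − x_{i+1}·y_i), indices taken mod 3.
Σ = (8) + (-19.25) + (-154.5) = -165.75
Area = |Σ|/2 = 82.875.

82.875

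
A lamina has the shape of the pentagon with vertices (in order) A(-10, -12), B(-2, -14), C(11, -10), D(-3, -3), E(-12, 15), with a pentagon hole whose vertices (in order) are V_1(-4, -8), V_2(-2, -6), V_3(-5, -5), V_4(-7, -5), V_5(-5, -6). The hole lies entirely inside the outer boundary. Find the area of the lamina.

214.5

Outer boundary:
Σ = (116) + (174) + (-63) + (-81) + (294) = 440
Area = |Σ|/2 = 220.
Hole:
Σ = (8) + (-20) + (-10) + (17) + (16) = 11
Area = |Σ|/2 = 5.5.
Net area = 220 − 5.5 = 214.5.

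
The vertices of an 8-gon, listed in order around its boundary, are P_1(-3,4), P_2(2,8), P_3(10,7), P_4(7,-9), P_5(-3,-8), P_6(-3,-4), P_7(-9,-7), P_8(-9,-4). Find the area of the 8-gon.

211

Cross-terms: -32, -66, -139, -83, -12, -15, -27, -48  ⇒  Σ = -422
Area = |Σ|/2 = 211.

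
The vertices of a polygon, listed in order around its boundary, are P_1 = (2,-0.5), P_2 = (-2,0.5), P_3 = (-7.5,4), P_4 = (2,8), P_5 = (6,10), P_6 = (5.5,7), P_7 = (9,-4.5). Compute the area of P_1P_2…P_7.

Σ = (0) + (-4.25) + (-68) + (-28) + (-13) + (-87.75) + (4.5) = -196.5
Area = |Σ|/2 = 98.25.

98.25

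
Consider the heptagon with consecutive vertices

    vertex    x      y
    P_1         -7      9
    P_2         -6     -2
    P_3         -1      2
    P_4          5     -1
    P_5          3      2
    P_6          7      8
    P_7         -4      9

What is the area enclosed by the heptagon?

Apply Gauss's area formula: 2A = Σ (x_i·y_{i+1} − x_{i+1}·y_i), indices taken mod 7.
P_1→P_2: (-7)(-2) − (-6)(9) = 68
P_2→P_3: (-6)(2) − (-1)(-2) = -14
P_3→P_4: (-1)(-1) − (5)(2) = -9
P_4→P_5: (5)(2) − (3)(-1) = 13
P_5→P_6: (3)(8) − (7)(2) = 10
P_6→P_7: (7)(9) − (-4)(8) = 95
P_7→P_1: (-4)(9) − (-7)(9) = 27
Σ = 190
Area = |Σ|/2 = 95.

95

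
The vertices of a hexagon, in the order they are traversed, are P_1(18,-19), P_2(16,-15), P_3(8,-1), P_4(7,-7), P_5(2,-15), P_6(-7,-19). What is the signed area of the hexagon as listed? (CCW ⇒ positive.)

P_1→P_2: (18)(-15) − (16)(-19) = 34
P_2→P_3: (16)(-1) − (8)(-15) = 104
P_3→P_4: (8)(-7) − (7)(-1) = -49
P_4→P_5: (7)(-15) − (2)(-7) = -91
P_5→P_6: (2)(-19) − (-7)(-15) = -143
P_6→P_1: (-7)(-19) − (18)(-19) = 475
Σ = 330
Signed area = Σ/2 = 165 (positive ⇒ counter-clockwise traversal).

165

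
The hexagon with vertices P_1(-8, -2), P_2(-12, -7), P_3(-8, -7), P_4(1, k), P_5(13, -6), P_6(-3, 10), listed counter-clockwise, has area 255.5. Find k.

-12

The doubled signed area Σ (x_i y_{i+1} − x_{i+1} y_i) is linear in k.
With k=0 it equals 259; the coefficient of k is -21 (from the two edges through P_4).
So -21·k + 259 = 2·255.5 = 511 ⇒ k = -12.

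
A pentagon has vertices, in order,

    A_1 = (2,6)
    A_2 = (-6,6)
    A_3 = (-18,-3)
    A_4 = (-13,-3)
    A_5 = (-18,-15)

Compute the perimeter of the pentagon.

|A_1A_2| = √((-8)² + (0)²) = √64 = 8
|A_2A_3| = √((-12)² + (-9)²) = √225 = 15
|A_3A_4| = √((5)² + (0)²) = √25 = 5
|A_4A_5| = √((-5)² + (-12)²) = √169 = 13
|A_5A_1| = √((20)² + (21)²) = √841 = 29
Perimeter = 8 + 15 + 5 + 13 + 29 = 70.

70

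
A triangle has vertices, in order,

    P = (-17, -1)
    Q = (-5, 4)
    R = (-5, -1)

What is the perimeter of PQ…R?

30

|PQ| = √((12)² + (5)²) = √169 = 13
|QR| = √((0)² + (-5)²) = √25 = 5
|RP| = √((-12)² + (0)²) = √144 = 12
Perimeter = 13 + 5 + 12 = 30.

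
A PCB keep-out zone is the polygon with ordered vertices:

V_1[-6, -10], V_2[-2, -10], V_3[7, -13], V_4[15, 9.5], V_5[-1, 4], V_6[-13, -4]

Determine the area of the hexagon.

Apply the shoelace (surveyor's) formula: 2A = Σ (x_i·y_{i+1} − x_{i+1}·y_i), indices taken mod 6.
Σ = (40) + (96) + (261.5) + (69.5) + (56) + (106) = 629
Area = |Σ|/2 = 314.5.

314.5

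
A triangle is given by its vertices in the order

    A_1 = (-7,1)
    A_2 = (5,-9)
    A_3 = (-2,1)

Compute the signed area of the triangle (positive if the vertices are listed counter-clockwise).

25

Apply Gauss's area formula: 2A = Σ (x_i·y_{i+1} − x_{i+1}·y_i), indices taken mod 3.
Σ = (58) + (-13) + (5) = 50
Signed area = Σ/2 = 25 (positive ⇒ counter-clockwise traversal).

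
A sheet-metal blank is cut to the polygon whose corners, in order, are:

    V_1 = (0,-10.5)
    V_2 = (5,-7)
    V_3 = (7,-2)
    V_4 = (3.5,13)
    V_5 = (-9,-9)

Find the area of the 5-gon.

184.75

Cross-terms: 52.5, 39, 98, 85.5, 94.5  ⇒  Σ = 369.5
Area = |Σ|/2 = 184.75.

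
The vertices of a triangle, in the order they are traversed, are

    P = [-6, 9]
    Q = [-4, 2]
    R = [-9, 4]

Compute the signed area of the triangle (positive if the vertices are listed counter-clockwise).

Apply the shoelace formula: 2A = Σ (x_i·y_{i+1} − x_{i+1}·y_i), indices taken mod 3.
Σ = (24) + (2) + (-57) = -31
Signed area = Σ/2 = -15.5 (negative ⇒ clockwise traversal).

-15.5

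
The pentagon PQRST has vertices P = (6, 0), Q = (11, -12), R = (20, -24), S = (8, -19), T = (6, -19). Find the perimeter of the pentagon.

|PQ| = √((5)² + (-12)²) = √169 = 13
|QR| = √((9)² + (-12)²) = √225 = 15
|RS| = √((-12)² + (5)²) = √169 = 13
|ST| = √((-2)² + (0)²) = √4 = 2
|TP| = √((0)² + (19)²) = √361 = 19
Perimeter = 13 + 15 + 13 + 2 + 19 = 62.

62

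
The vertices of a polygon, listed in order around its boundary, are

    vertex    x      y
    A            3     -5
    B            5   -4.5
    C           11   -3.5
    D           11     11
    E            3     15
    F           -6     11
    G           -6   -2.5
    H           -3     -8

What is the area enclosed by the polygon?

Apply the shoelace formula: 2A = Σ (x_i·y_{i+1} − x_{i+1}·y_i), indices taken mod 8.
A→B: (3)(-4.5) − (5)(-5) = 11.5
B→C: (5)(-3.5) − (11)(-4.5) = 32
C→D: (11)(11) − (11)(-3.5) = 159.5
D→E: (11)(15) − (3)(11) = 132
E→F: (3)(11) − (-6)(15) = 123
F→G: (-6)(-2.5) − (-6)(11) = 81
G→H: (-6)(-8) − (-3)(-2.5) = 40.5
H→A: (-3)(-5) − (3)(-8) = 39
Σ = 618.5
Area = |Σ|/2 = 309.25.

309.25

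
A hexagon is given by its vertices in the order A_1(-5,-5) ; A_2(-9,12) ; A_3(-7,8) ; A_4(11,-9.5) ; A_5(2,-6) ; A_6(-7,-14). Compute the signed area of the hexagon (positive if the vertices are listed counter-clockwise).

-133.25

Apply Gauss's area formula: 2A = Σ (x_i·y_{i+1} − x_{i+1}·y_i), indices taken mod 6.
Cross-terms: -105, 12, -21.5, -47, -70, -35  ⇒  Σ = -266.5
Signed area = Σ/2 = -133.25 (negative ⇒ clockwise traversal).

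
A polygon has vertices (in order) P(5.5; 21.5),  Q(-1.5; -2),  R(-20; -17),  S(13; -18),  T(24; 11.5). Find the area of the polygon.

Apply Gauss's area formula: 2A = Σ (x_i·y_{i+1} − x_{i+1}·y_i), indices taken mod 5.
Σ = (21.25) + (-14.5) + (581) + (581.5) + (452.75) = 1622
Area = |Σ|/2 = 811.

811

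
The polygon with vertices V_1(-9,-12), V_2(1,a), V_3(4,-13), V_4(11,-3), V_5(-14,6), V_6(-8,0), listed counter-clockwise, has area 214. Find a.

-10

Write out the shoelace sum; only the two edges meeting at V_2 involve a:
2·Area = [((-9)·a − 1·(-12)) + (1·(-13) − 4·a)] + 299
       = -13·a + 298 = 428
⇒ a = -10.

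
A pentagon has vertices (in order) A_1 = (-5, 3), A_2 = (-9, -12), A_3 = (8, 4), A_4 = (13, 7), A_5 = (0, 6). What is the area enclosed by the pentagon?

Apply the surveyor's formula: 2A = Σ (x_i·y_{i+1} − x_{i+1}·y_i), indices taken mod 5.
Cross-terms: 87, 60, 4, 78, 30  ⇒  Σ = 259
Area = |Σ|/2 = 129.5.

129.5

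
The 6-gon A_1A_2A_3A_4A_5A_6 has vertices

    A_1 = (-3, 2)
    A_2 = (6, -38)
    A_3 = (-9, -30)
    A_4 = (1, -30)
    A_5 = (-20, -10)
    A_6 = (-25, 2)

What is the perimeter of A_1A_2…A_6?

|A_1A_2| = √((9)² + (-40)²) = √1681 = 41
|A_2A_3| = √((-15)² + (8)²) = √289 = 17
|A_3A_4| = √((10)² + (0)²) = √100 = 10
|A_4A_5| = √((-21)² + (20)²) = √841 = 29
|A_5A_6| = √((-5)² + (12)²) = √169 = 13
|A_6A_1| = √((22)² + (0)²) = √484 = 22
Perimeter = 41 + 17 + 10 + 29 + 13 + 22 = 132.

132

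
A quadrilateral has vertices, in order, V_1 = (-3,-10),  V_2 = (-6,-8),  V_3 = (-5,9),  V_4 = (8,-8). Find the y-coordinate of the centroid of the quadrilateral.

-3

Apply Gauss's area formula. First the cross-terms c_i = x_i·y_{i+1} − x_{i+1}·y_i:
  -36, -94, -32, -104  ⇒  2A = -266, A = -133.
Then Σ (y_i + y_{i+1})·c_i = 2394, so ȳ = 2394 / (6·(-133)) = -3.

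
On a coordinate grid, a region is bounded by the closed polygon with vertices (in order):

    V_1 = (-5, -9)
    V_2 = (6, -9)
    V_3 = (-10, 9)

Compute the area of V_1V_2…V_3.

Apply the shoelace (surveyor's) formula: 2A = Σ (x_i·y_{i+1} − x_{i+1}·y_i), indices taken mod 3.
V_1→V_2: (-5)(-9) − (6)(-9) = 99
V_2→V_3: (6)(9) − (-10)(-9) = -36
V_3→V_1: (-10)(-9) − (-5)(9) = 135
Σ = 198
Area = |Σ|/2 = 99.

99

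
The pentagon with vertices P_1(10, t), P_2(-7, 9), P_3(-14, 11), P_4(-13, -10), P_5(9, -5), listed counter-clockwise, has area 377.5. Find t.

Write out the shoelace sum; only the two edges meeting at P_1 involve t:
2·Area = [(9·t − 10·(-5)) + (10·9 − (-7)·t)] + 487
       = 16·t + 627 = 755
⇒ t = 8.

8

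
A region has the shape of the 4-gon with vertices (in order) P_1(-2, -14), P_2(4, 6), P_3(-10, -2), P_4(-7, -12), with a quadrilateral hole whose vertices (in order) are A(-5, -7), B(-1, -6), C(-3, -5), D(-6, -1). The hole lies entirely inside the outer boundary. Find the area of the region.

Outer boundary:
Σ = (44) + (52) + (106) + (74) = 276
Area = |Σ|/2 = 138.
Hole:
Apply the shoelace formula: 2A = Σ (x_i·y_{i+1} − x_{i+1}·y_i), indices taken mod 4.
Cross-terms: 23, -13, -27, 37  ⇒  Σ = 20
Area = |Σ|/2 = 10.
Net area = 138 − 10 = 128.

128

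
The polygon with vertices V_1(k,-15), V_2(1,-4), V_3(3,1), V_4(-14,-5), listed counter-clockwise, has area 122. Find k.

7

Write out the shoelace sum; only the two edges meeting at V_1 involve k:
2·Area = [((-14)·(-15) − k·(-5)) + (k·(-4) − 1·(-15))] + 12
       = 1·k + 237 = 244
⇒ k = 7.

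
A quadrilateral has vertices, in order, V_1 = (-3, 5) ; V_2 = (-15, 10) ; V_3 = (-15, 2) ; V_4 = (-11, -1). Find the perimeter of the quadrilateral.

36

|V_1V_2| = √((-12)² + (5)²) = √169 = 13
|V_2V_3| = √((0)² + (-8)²) = √64 = 8
|V_3V_4| = √((4)² + (-3)²) = √25 = 5
|V_4V_1| = √((8)² + (6)²) = √100 = 10
Perimeter = 13 + 8 + 5 + 10 = 36.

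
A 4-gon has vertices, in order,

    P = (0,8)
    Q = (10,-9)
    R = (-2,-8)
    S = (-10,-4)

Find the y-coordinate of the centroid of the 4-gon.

Apply the shoelace (surveyor's) formula. First the cross-terms c_i = x_i·y_{i+1} − x_{i+1}·y_i:
  -80, -98, -72, -80  ⇒  2A = -330, A = -165.
Then Σ (y_i + y_{i+1})·c_i = 2290, so ȳ = 2290 / (6·(-165)) = -229/99.

-229/99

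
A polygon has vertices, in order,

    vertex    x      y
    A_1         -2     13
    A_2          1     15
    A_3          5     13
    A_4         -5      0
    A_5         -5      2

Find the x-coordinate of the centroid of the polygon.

-22/37

Apply Gauss's area formula. First the cross-terms c_i = x_i·y_{i+1} − x_{i+1}·y_i:
  -43, -62, 65, -10, -61  ⇒  2A = -111, A = -55.5.
Then Σ (x_i + x_{i+1})·c_i = 198, so x̄ = 198 / (6·(-55.5)) = -22/37.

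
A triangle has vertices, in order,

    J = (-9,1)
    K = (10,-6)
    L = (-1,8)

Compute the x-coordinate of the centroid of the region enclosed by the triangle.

0

Apply the shoelace (surveyor's) formula. First the cross-terms c_i = x_i·y_{i+1} − x_{i+1}·y_i:
  44, 74, 71  ⇒  2A = 189, A = 94.5.
Then Σ (x_i + x_{i+1})·c_i = 0, so x̄ = 0 / (6·94.5) = 0.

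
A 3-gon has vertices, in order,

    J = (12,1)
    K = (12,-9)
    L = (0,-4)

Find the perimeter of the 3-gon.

36

|JK| = √((0)² + (-10)²) = √100 = 10
|KL| = √((-12)² + (5)²) = √169 = 13
|LJ| = √((12)² + (5)²) = √169 = 13
Perimeter = 10 + 13 + 13 = 36.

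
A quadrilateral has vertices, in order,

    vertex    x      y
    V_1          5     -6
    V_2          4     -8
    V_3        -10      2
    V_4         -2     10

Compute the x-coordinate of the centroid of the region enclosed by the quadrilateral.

-221/111

Apply Gauss's area formula. First the cross-terms c_i = x_i·y_{i+1} − x_{i+1}·y_i:
  -16, -72, -96, -38  ⇒  2A = -222, A = -111.
Then Σ (x_i + x_{i+1})·c_i = 1326, so x̄ = 1326 / (6·(-111)) = -221/111.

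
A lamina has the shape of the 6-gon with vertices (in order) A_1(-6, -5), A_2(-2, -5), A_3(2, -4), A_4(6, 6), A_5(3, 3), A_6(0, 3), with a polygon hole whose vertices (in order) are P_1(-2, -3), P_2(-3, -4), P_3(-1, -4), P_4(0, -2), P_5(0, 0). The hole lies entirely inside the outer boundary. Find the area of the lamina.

46

Outer boundary:
A_1→A_2: (-6)(-5) − (-2)(-5) = 20
A_2→A_3: (-2)(-4) − (2)(-5) = 18
A_3→A_4: (2)(6) − (6)(-4) = 36
A_4→A_5: (6)(3) − (3)(6) = 0
A_5→A_6: (3)(3) − (0)(3) = 9
A_6→A_1: (0)(-5) − (-6)(3) = 18
Σ = 101
Area = |Σ|/2 = 50.5.
Hole:
Apply the shoelace (surveyor's) formula: 2A = Σ (x_i·y_{i+1} − x_{i+1}·y_i), indices taken mod 5.
Σ = (-1) + (8) + (2) + (0) + (0) = 9
Area = |Σ|/2 = 4.5.
Net area = 50.5 − 4.5 = 46.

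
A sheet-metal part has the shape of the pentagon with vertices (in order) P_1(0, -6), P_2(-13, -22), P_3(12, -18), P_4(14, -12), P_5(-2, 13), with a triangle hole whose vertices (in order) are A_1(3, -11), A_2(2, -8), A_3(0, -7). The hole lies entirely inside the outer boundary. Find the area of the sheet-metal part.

Outer boundary:
Apply the shoelace formula: 2A = Σ (x_i·y_{i+1} − x_{i+1}·y_i), indices taken mod 5.
Cross-terms: -78, 498, 108, 158, 12  ⇒  Σ = 698
Area = |Σ|/2 = 349.
Hole:
Apply the shoelace (surveyor's) formula: 2A = Σ (x_i·y_{i+1} − x_{i+1}·y_i), indices taken mod 3.
Σ = (-2) + (-14) + (21) = 5
Area = |Σ|/2 = 2.5.
Net area = 349 − 2.5 = 346.5.

346.5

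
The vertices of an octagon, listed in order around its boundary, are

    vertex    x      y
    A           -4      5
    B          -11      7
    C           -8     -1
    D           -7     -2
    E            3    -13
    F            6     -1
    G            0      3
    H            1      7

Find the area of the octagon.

Σ = (27) + (67) + (9) + (97) + (75) + (18) + (-3) + (33) = 323
Area = |Σ|/2 = 161.5.

161.5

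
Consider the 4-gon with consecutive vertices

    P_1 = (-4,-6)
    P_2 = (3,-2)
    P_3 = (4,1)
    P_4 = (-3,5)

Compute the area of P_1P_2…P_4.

Cross-terms: 26, 11, 23, 38  ⇒  Σ = 98
Area = |Σ|/2 = 49.

49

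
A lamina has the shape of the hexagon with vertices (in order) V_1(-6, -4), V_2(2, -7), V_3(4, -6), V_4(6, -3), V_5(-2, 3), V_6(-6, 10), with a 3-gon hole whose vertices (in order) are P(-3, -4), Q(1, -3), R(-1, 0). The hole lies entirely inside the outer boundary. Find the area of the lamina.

85

Outer boundary:
Apply the surveyor's formula: 2A = Σ (x_i·y_{i+1} − x_{i+1}·y_i), indices taken mod 6.
Cross-terms: 50, 16, 24, 12, -2, 84  ⇒  Σ = 184
Area = |Σ|/2 = 92.
Hole:
Σ = (13) + (-3) + (4) = 14
Area = |Σ|/2 = 7.
Net area = 92 − 7 = 85.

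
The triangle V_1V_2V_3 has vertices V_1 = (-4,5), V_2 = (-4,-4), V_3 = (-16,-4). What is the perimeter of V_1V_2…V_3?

36

|V_1V_2| = √((0)² + (-9)²) = √81 = 9
|V_2V_3| = √((-12)² + (0)²) = √144 = 12
|V_3V_1| = √((12)² + (9)²) = √225 = 15
Perimeter = 9 + 12 + 15 = 36.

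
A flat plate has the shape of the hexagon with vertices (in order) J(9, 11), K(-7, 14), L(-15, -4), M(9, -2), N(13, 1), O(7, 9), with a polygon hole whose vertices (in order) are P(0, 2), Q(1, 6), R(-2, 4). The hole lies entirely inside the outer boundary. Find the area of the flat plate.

Outer boundary:
Apply the shoelace formula: 2A = Σ (x_i·y_{i+1} − x_{i+1}·y_i), indices taken mod 6.
Σ = (203) + (238) + (66) + (35) + (110) + (-4) = 648
Area = |Σ|/2 = 324.
Hole:
Apply the surveyor's formula: 2A = Σ (x_i·y_{i+1} − x_{i+1}·y_i), indices taken mod 3.
Σ = (-2) + (16) + (-4) = 10
Area = |Σ|/2 = 5.
Net area = 324 − 5 = 319.

319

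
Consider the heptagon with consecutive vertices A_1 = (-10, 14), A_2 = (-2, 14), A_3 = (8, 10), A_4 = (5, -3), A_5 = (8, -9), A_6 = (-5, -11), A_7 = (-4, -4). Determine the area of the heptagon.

296

Cross-terms: -112, -132, -74, -21, -133, -24, -96  ⇒  Σ = -592
Area = |Σ|/2 = 296.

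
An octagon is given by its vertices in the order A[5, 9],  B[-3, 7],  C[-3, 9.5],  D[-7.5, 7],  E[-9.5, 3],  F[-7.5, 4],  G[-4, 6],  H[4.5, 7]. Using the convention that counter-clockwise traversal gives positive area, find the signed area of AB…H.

27.375

Cross-terms: 62, -7.5, 50.25, 44, -15.5, -29, -55, 5.5  ⇒  Σ = 54.75
Signed area = Σ/2 = 27.375 (positive ⇒ counter-clockwise traversal).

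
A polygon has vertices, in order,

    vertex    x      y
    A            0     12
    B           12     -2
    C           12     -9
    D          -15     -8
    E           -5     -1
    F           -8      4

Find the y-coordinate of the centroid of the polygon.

Apply the surveyor's formula. First the cross-terms c_i = x_i·y_{i+1} − x_{i+1}·y_i:
  -144, -84, -231, -25, -28, -96  ⇒  2A = -608, A = -304.
Then Σ (y_i + y_{i+1})·c_i = 2016, so ȳ = 2016 / (6·(-304)) = -21/19.

-21/19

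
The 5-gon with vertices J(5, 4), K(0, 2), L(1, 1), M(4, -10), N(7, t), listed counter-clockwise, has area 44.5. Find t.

Write out the shoelace sum; only the two edges meeting at N involve t:
2·Area = [(4·t − 7·(-10)) + (7·4 − 5·t)] + -6
       = -1·t + 92 = 89
⇒ t = 3.

3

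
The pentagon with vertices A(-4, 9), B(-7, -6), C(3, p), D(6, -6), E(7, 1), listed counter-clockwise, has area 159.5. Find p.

Write out the shoelace sum; only the two edges meeting at C involve p:
2·Area = [((-7)·p − 3·(-6)) + (3·(-6) − 6·p)] + 202
       = -13·p + 202 = 319
⇒ p = -9.

-9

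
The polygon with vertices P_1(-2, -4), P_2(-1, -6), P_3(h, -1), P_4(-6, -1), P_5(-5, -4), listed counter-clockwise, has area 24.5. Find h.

3

The doubled signed area Σ (x_i y_{i+1} − x_{i+1} y_i) is linear in h.
With h=0 it equals 34; the coefficient of h is 5 (from the two edges through P_3).
So 5·h + 34 = 2·24.5 = 49 ⇒ h = 3.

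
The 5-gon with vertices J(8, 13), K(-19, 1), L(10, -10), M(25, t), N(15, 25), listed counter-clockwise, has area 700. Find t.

Write out the shoelace sum; only the two edges meeting at M involve t:
2·Area = [(10·t − 25·(-10)) + (25·25 − 15·t)] + 430
       = -5·t + 1305 = 1400
⇒ t = -19.

-19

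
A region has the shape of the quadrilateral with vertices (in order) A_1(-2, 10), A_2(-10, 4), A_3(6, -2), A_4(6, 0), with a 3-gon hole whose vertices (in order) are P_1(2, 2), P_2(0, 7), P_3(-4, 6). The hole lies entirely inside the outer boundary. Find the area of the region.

Outer boundary:
A_1→A_2: (-2)(4) − (-10)(10) = 92
A_2→A_3: (-10)(-2) − (6)(4) = -4
A_3→A_4: (6)(0) − (6)(-2) = 12
A_4→A_1: (6)(10) − (-2)(0) = 60
Σ = 160
Area = |Σ|/2 = 80.
Hole:
Cross-terms: 14, 28, -20  ⇒  Σ = 22
Area = |Σ|/2 = 11.
Net area = 80 − 11 = 69.

69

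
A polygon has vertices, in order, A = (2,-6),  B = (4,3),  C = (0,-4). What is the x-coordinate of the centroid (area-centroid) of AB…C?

Apply Gauss's area formula. First the cross-terms c_i = x_i·y_{i+1} − x_{i+1}·y_i:
  30, -16, 8  ⇒  2A = 22, A = 11.
Then Σ (x_i + x_{i+1})·c_i = 132, so x̄ = 132 / (6·11) = 2.

2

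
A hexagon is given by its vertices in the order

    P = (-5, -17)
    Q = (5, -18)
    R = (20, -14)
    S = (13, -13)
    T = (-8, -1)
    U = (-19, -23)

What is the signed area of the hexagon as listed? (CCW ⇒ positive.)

Σ = (175) + (290) + (-78) + (-117) + (165) + (208) = 643
Signed area = Σ/2 = 321.5 (positive ⇒ counter-clockwise traversal).

321.5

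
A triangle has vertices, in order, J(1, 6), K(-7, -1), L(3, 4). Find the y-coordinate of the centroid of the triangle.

Apply the shoelace (surveyor's) formula. First the cross-terms c_i = x_i·y_{i+1} − x_{i+1}·y_i:
  41, -25, 14  ⇒  2A = 30, A = 15.
Then Σ (y_i + y_{i+1})·c_i = 270, so ȳ = 270 / (6·15) = 3.

3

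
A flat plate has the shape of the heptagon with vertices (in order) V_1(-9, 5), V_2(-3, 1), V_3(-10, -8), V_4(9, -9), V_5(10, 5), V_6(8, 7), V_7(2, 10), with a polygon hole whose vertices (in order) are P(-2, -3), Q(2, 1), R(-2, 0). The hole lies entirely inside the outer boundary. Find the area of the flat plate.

Outer boundary:
Σ = (6) + (34) + (162) + (135) + (30) + (66) + (100) = 533
Area = |Σ|/2 = 266.5.
Hole:
Apply the surveyor's formula: 2A = Σ (x_i·y_{i+1} − x_{i+1}·y_i), indices taken mod 3.
Σ = (4) + (2) + (6) = 12
Area = |Σ|/2 = 6.
Net area = 266.5 − 6 = 260.5.

260.5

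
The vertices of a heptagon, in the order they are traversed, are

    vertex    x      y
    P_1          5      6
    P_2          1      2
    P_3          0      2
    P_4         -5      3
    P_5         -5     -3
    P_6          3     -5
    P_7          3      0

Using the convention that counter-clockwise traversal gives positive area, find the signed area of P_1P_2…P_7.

Apply the shoelace (surveyor's) formula: 2A = Σ (x_i·y_{i+1} − x_{i+1}·y_i), indices taken mod 7.
Σ = (4) + (2) + (10) + (30) + (34) + (15) + (18) = 113
Signed area = Σ/2 = 56.5 (positive ⇒ counter-clockwise traversal).

56.5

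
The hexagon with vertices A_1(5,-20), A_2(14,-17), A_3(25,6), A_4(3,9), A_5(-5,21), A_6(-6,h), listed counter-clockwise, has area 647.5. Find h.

-3

Write out the shoelace sum; only the two edges meeting at A_6 involve h:
2·Area = [((-5)·h − (-6)·21) + ((-6)·(-20) − 5·h)] + 1019
       = -10·h + 1265 = 1295
⇒ h = -3.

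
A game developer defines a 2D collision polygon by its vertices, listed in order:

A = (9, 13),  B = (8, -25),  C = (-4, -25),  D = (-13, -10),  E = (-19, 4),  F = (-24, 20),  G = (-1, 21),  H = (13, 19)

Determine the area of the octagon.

1109

Σ = (-329) + (-300) + (-285) + (-242) + (-284) + (-484) + (-292) + (-2) = -2218
Area = |Σ|/2 = 1109.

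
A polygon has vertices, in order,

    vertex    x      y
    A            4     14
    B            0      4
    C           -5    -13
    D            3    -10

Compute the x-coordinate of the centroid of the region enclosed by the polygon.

40/69

Apply the shoelace formula. First the cross-terms c_i = x_i·y_{i+1} − x_{i+1}·y_i:
  16, 20, 89, 82  ⇒  2A = 207, A = 103.5.
Then Σ (x_i + x_{i+1})·c_i = 360, so x̄ = 360 / (6·103.5) = 40/69.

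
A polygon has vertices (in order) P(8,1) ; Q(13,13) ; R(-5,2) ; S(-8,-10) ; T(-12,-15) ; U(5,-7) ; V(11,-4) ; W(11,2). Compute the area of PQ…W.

Apply Gauss's area formula: 2A = Σ (x_i·y_{i+1} − x_{i+1}·y_i), indices taken mod 8.
Σ = (91) + (91) + (66) + (0) + (159) + (57) + (66) + (-5) = 525
Area = |Σ|/2 = 262.5.

262.5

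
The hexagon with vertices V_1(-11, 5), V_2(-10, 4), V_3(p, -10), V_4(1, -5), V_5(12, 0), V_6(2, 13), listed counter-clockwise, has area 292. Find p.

The doubled signed area Σ (x_i y_{i+1} − x_{i+1} y_i) is linear in p.
With p=0 it equals 485; the coefficient of p is -9 (from the two edges through V_3).
So -9·p + 485 = 2·292 = 584 ⇒ p = -11.

-11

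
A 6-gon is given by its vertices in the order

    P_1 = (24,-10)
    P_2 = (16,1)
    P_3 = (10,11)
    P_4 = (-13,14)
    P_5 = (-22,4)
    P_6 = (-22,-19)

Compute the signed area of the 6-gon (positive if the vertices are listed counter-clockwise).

1035.5

Apply the shoelace formula: 2A = Σ (x_i·y_{i+1} − x_{i+1}·y_i), indices taken mod 6.
Cross-terms: 184, 166, 283, 256, 506, 676  ⇒  Σ = 2071
Signed area = Σ/2 = 1035.5 (positive ⇒ counter-clockwise traversal).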